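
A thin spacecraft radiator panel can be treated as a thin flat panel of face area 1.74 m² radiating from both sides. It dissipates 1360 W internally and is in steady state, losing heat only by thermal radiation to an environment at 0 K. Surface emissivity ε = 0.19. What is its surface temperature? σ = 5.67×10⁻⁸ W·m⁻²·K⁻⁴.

T ≈ 436 K

Steady state: internal power = radiated power, P = εσA T⁴.
Radiating area A = 2·1.74 = 3.480 m².
T⁴ = P/(εσA) = 1360/(0.19·5.67×10⁻⁸·3.480) = 3.628×10¹⁰ K⁴.
T = (3.628×10¹⁰)^(1/4).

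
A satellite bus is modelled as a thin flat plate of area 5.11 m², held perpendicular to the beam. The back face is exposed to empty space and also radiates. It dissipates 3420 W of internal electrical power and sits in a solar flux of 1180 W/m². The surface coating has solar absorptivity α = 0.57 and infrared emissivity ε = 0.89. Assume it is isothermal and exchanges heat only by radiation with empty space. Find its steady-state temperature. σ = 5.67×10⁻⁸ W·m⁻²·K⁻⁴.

T ≈ 340 K

At steady state, absorbed solar power + internal power = radiated power.
Absorbed: α·S·A_cross = 0.57·1180·5.110 = 3437 W (cross-section A).
Total input = 3437 + 3420 = 6857 W.
Radiated: εσ·A_surf·T⁴ with A_surf = 2A = 10.22 m².
T⁴ = 6857/(0.89·5.67×10⁻⁸·10.22) = 1.330×10¹⁰ K⁴.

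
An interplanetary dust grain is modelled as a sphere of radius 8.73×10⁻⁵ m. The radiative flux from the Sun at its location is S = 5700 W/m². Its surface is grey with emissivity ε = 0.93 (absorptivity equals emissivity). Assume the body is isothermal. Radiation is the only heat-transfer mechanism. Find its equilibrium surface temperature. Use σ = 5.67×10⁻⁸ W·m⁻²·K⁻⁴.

T ≈ 398 K

At equilibrium, absorbed power = emitted power.
Absorbing cross-section = πr² = 2.394×10⁻⁸ m²; emitting surface = 4πr² = 9.577×10⁻⁸ m² (ratio 4).
εS·A_cross = εσ·A_surf·T⁴  ⇒  T⁴ = S/(4σ)   (ε cancels).
T⁴ = 5700/(4·5.67×10⁻⁸) = 2.513×10¹⁰ K⁴.
T = (2.513×10¹⁰)^(1/4).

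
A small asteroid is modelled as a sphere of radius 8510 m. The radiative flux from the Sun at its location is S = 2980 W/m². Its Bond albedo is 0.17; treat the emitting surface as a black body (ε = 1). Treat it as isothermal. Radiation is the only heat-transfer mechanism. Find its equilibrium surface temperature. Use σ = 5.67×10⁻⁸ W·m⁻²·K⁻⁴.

T ≈ 323 K

At equilibrium, absorbed power = emitted power.
Absorbing cross-section = πr² = 2.275×10⁸ m²; emitting surface = 4πr² = 9.101×10⁸ m² (ratio 4).
(1−a)S·A_cross = εσ·A_surf·T⁴  ⇒  T⁴ = (1−a)S/(4σ).
T⁴ = 0.830·2980/(4·5.67×10⁻⁸) = 1.091×10¹⁰ K⁴.
T = (1.091×10¹⁰)^(1/4).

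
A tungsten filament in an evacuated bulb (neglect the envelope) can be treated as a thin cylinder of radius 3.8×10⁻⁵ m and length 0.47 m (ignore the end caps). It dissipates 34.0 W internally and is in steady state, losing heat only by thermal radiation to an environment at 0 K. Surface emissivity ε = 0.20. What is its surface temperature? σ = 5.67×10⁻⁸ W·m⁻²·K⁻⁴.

Steady state: internal power = radiated power, P = εσA T⁴.
Radiating area A = 2πrL = 1.122×10⁻⁴ m².
T⁴ = P/(εσA) = 34.0/(0.20·5.67×10⁻⁸·1.122×10⁻⁴) = 2.672×10¹³ K⁴.
T = (2.672×10¹³)^(1/4).

T ≈ 2270 K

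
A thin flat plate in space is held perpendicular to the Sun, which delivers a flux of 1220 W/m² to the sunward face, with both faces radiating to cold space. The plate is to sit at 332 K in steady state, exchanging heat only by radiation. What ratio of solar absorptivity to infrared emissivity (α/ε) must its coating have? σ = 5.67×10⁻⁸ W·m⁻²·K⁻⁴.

Balance: αS·A = εσ·2A·T⁴ ⇒ α/ε = 2σT⁴/S.
α/ε = 2·5.67×10⁻⁸·(332)⁴/1220 = 2·5.67×10⁻⁸·1.215×10¹⁰/1220.

α/ε ≈ 1.13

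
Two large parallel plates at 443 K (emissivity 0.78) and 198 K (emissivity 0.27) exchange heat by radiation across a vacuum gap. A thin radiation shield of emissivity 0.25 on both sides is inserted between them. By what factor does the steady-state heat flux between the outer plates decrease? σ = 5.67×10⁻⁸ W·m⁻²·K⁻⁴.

factor ≈ 2.76

Without shield: q₀ = σΔ(T⁴)/(1/ε₁+1/ε₂−1) with denominator 3.986.
With shield the two gaps are in series; the resistances add: (1/ε₁+1/ε_s−1)+(1/ε_s+1/ε₂−1) = 4.282+6.704 = 10.99.
Heat-flux ratio q₀/q = 10.99/3.986.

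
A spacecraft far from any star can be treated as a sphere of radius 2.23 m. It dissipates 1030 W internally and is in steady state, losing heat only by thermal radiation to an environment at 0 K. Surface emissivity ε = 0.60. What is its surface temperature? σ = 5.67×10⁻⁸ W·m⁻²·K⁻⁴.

Steady state: internal power = radiated power, P = εσA T⁴.
Radiating area A = 4πr² = 62.49 m².
T⁴ = P/(εσA) = 1030/(0.60·5.67×10⁻⁸·62.49) = 4.845×10⁸ K⁴.
T = (4.845×10⁸)^(1/4).

T ≈ 148 K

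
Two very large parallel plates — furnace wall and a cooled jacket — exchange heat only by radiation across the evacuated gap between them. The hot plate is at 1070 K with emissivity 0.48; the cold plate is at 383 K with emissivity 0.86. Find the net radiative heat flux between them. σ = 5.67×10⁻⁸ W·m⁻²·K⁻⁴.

q ≈ 32500 W/m²

For two infinite grey parallel plates, q = σ(T₁⁴ − T₂⁴)/(1/ε₁ + 1/ε₂ − 1).
T₁⁴ − T₂⁴ = 1.311×10¹² − 2.152×10¹⁰ = 1.289×10¹² K⁴.
1/ε₁ + 1/ε₂ − 1 = 2.083 + 1.163 − 1 = 2.246.
q = 5.67×10⁻⁸ × 1.289×10¹² / 2.246.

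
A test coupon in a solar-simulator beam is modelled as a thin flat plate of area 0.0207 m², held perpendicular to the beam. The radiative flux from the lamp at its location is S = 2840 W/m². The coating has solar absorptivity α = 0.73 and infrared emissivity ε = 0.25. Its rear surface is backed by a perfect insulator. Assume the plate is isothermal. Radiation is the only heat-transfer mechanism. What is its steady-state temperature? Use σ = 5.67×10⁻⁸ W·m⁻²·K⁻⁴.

At equilibrium, absorbed power = emitted power.
Absorbing cross-section = A = 0.02070 m²; emitting surface = A = 0.02070 m² (ratio 1).
αS·A_cross = εσ·A_surf·T⁴  ⇒  T⁴ = αS/(ε·1σ).
T⁴ = 0.730·2840/(0.25·1·5.67×10⁻⁸) = 1.463×10¹¹ K⁴.
T = (1.463×10¹¹)^(1/4).

T ≈ 618 K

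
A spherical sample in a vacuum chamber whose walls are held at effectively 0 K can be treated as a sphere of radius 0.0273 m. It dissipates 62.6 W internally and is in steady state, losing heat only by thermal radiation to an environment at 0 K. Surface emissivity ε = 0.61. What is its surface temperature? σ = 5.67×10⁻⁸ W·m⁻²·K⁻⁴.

Steady state: internal power = radiated power, P = εσA T⁴.
Radiating area A = 4πr² = 0.009366 m².
T⁴ = P/(εσA) = 62.6/(0.61·5.67×10⁻⁸·0.009366) = 1.933×10¹¹ K⁴.
T = (1.933×10¹¹)^(1/4).

T ≈ 663 K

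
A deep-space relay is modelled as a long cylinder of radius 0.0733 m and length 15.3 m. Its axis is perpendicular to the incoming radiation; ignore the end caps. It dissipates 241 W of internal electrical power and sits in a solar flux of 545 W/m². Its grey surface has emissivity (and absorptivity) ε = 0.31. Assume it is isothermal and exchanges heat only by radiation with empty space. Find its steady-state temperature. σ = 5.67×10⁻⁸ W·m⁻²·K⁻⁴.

At steady state, absorbed solar power + internal power = radiated power.
Absorbed: α·S·A_cross = 0.31·545·2.243 = 379.0 W (cross-section 2rL).
Total input = 379.0 + 241 = 620.0 W.
Radiated: εσ·A_surf·T⁴ with A_surf = 2πrL = 7.047 m².
T⁴ = 620.0/(0.31·5.67×10⁻⁸·7.047) = 5.005×10⁹ K⁴.

T ≈ 266 K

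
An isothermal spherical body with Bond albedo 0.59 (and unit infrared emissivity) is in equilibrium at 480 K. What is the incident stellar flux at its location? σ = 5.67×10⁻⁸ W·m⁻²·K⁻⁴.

(1−a)S·πr² = σ·4πr²·T⁴ ⇒ S = 4σT⁴/(1−a).
S = 4·5.67×10⁻⁸·5.308×10¹⁰/0.410.

S ≈ 29400 W/m²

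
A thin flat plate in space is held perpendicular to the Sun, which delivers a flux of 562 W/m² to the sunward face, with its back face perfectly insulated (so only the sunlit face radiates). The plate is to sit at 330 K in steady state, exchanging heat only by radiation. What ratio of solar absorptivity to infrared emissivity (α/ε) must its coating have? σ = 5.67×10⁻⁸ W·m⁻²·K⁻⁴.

Balance: αS·A = εσ·1A·T⁴ ⇒ α/ε = σT⁴/S.
α/ε = 5.67×10⁻⁸·(330)⁴/562 = 5.67×10⁻⁸·1.186×10¹⁰/562.

α/ε ≈ 1.20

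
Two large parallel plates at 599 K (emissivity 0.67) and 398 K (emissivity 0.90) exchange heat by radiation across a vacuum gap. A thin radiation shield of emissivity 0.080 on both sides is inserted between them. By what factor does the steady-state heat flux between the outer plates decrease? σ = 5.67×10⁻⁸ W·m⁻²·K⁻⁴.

Without shield: q₀ = σΔ(T⁴)/(1/ε₁+1/ε₂−1) with denominator 1.604.
With shield the two gaps are in series; the resistances add: (1/ε₁+1/ε_s−1)+(1/ε_s+1/ε₂−1) = 12.99+12.61 = 25.60.
Heat-flux ratio q₀/q = 25.60/1.604.

factor ≈ 16.0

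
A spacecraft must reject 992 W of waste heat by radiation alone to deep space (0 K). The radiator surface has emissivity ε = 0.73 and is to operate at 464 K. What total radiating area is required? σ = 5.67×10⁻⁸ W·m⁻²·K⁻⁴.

P = εσA T⁴ ⇒ A = P/(εσT⁴).
T⁴ = 4.635×10¹⁰ K⁴.
A = 992/(0.73 × 5.67×10⁻⁸ × 4.635×10¹⁰).

A ≈ 0.517 m²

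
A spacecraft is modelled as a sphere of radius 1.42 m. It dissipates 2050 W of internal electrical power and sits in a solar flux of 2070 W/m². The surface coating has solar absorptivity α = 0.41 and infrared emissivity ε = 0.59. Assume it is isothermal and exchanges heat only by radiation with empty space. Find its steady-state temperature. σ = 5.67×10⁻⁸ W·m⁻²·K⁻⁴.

T ≈ 306 K

At steady state, absorbed solar power + internal power = radiated power.
Absorbed: α·S·A_cross = 0.41·2070·6.335 = 5376 W (cross-section πr²).
Total input = 5376 + 2050 = 7426 W.
Radiated: εσ·A_surf·T⁴ with A_surf = 4πr² = 25.34 m².
T⁴ = 7426/(0.59·5.67×10⁻⁸·25.34) = 8.761×10⁹ K⁴.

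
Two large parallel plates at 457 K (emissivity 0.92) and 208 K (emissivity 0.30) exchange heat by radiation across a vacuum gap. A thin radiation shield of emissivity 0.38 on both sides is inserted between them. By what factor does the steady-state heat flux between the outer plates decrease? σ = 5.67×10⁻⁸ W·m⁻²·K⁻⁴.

Without shield: q₀ = σΔ(T⁴)/(1/ε₁+1/ε₂−1) with denominator 3.420.
With shield the two gaps are in series; the resistances add: (1/ε₁+1/ε_s−1)+(1/ε_s+1/ε₂−1) = 2.719+4.965 = 7.683.
Heat-flux ratio q₀/q = 7.683/3.420.

factor ≈ 2.25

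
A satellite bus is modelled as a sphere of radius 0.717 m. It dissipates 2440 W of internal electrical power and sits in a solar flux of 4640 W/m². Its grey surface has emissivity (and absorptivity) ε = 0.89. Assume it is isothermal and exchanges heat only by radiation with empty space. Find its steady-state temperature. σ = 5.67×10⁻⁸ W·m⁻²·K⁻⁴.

At steady state, absorbed solar power + internal power = radiated power.
Absorbed: α·S·A_cross = 0.89·4640·1.615 = 6670 W (cross-section πr²).
Total input = 6670 + 2440 = 9110 W.
Radiated: εσ·A_surf·T⁴ with A_surf = 4πr² = 6.460 m².
T⁴ = 9110/(0.89·5.67×10⁻⁸·6.460) = 2.794×10¹⁰ K⁴.

T ≈ 409 K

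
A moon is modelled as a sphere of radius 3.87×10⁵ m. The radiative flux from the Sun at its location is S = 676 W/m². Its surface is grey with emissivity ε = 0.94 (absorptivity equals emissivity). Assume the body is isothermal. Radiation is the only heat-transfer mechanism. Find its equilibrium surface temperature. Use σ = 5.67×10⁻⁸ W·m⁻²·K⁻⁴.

T ≈ 234 K

At equilibrium, absorbed power = emitted power.
Absorbing cross-section = πr² = 4.705×10¹¹ m²; emitting surface = 4πr² = 1.882×10¹² m² (ratio 4).
εS·A_cross = εσ·A_surf·T⁴  ⇒  T⁴ = S/(4σ)   (ε cancels).
T⁴ = 676/(4·5.67×10⁻⁸) = 2.981×10⁹ K⁴.
T = (2.981×10⁹)^(1/4).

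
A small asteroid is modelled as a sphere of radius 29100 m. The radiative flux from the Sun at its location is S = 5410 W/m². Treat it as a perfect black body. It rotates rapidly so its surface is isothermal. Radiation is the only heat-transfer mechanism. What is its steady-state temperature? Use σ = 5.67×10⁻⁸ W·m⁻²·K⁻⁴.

T ≈ 393 K

At equilibrium, absorbed power = emitted power.
Absorbing cross-section = πr² = 2.660×10⁹ m²; emitting surface = 4πr² = 1.064×10¹⁰ m² (ratio 4).
S·A_cross = εσ·A_surf·T⁴  ⇒  T⁴ = S/(4σ).
T⁴ = 1.00·5410/(4·5.67×10⁻⁸) = 2.385×10¹⁰ K⁴.
T = (2.385×10¹⁰)^(1/4).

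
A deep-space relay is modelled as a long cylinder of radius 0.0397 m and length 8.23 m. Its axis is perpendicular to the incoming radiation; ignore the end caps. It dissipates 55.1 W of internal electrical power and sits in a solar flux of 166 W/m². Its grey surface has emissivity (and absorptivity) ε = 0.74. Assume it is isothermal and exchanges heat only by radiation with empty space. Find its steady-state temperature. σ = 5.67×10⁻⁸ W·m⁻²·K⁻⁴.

At steady state, absorbed solar power + internal power = radiated power.
Absorbed: α·S·A_cross = 0.74·166·0.6535 = 80.27 W (cross-section 2rL).
Total input = 80.27 + 55.1 = 135.4 W.
Radiated: εσ·A_surf·T⁴ with A_surf = 2πrL = 2.053 m².
T⁴ = 135.4/(0.74·5.67×10⁻⁸·2.053) = 1.572×10⁹ K⁴.

T ≈ 199 K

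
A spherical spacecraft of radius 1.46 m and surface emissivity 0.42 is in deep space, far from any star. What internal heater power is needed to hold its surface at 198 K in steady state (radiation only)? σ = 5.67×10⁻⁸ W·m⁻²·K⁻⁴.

P = εσ·4πr²·T⁴.
4πr² = 26.79 m²; T⁴ = 1.537×10⁹ K⁴.
P = 0.42·5.67×10⁻⁸·26.79·1.537×10⁹.

P ≈ 980 W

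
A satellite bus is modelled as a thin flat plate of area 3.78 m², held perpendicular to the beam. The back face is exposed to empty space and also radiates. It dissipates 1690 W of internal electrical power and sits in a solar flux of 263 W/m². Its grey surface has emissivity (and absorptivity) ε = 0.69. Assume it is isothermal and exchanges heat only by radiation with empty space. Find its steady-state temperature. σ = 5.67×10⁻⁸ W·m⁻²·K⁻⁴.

T ≈ 299 K

At steady state, absorbed solar power + internal power = radiated power.
Absorbed: α·S·A_cross = 0.69·263·3.780 = 686.0 W (cross-section A).
Total input = 686.0 + 1690 = 2376 W.
Radiated: εσ·A_surf·T⁴ with A_surf = 2A = 7.560 m².
T⁴ = 2376/(0.69·5.67×10⁻⁸·7.560) = 8.033×10⁹ K⁴.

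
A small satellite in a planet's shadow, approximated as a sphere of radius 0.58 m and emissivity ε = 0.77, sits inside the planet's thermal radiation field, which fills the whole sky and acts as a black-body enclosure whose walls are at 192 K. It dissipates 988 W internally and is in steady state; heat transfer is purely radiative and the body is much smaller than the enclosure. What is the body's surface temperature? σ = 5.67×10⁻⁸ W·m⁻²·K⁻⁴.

T ≈ 286 K

For a small grey body in a large enclosure, net radiated power = εσA(T⁴ − T_w⁴).
Steady state: P = εσA(T⁴ − T_w⁴) with A = 4πr² = 4.227 m².
T⁴ = P/(εσA) + T_w⁴ = 988/(0.77·5.67×10⁻⁸·4.227) + (192)⁴
    = 5.353×10⁹ + 1.359×10⁹ = 6.712×10⁹ K⁴.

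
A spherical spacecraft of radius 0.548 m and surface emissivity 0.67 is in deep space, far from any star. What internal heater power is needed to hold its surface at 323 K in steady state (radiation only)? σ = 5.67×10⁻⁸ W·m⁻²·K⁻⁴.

P ≈ 1560 W

P = εσ·4πr²·T⁴.
4πr² = 3.774 m²; T⁴ = 1.088×10¹⁰ K⁴.
P = 0.67·5.67×10⁻⁸·3.774·1.088×10¹⁰.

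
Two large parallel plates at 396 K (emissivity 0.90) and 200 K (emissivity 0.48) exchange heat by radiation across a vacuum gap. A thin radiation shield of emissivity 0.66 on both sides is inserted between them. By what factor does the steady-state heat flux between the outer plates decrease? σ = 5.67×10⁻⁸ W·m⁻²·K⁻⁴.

Without shield: q₀ = σΔ(T⁴)/(1/ε₁+1/ε₂−1) with denominator 2.194.
With shield the two gaps are in series; the resistances add: (1/ε₁+1/ε_s−1)+(1/ε_s+1/ε₂−1) = 1.626+2.598 = 4.225.
Heat-flux ratio q₀/q = 4.225/2.194.

factor ≈ 1.93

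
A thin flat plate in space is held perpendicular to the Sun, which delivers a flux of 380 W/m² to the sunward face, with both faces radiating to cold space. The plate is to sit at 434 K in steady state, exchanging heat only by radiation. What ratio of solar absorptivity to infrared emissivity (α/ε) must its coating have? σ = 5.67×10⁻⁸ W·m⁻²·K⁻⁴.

α/ε ≈ 10.6

Balance: αS·A = εσ·2A·T⁴ ⇒ α/ε = 2σT⁴/S.
α/ε = 2·5.67×10⁻⁸·(434)⁴/380 = 2·5.67×10⁻⁸·3.548×10¹⁰/380.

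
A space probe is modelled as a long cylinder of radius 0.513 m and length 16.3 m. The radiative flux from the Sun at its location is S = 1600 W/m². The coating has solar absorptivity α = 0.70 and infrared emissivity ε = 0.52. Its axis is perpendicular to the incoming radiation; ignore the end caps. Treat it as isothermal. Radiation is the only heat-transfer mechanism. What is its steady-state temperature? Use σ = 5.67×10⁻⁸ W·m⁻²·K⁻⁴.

T ≈ 332 K

At equilibrium, absorbed power = emitted power.
Absorbing cross-section = 2rL = 16.72 m²; emitting surface = 2πrL = 52.54 m² (ratio π).
αS·A_cross = εσ·A_surf·T⁴  ⇒  T⁴ = αS/(ε·πσ).
T⁴ = 0.700·1600/(0.52·π·5.67×10⁻⁸) = 1.209×10¹⁰ K⁴.
T = (1.209×10¹⁰)^(1/4).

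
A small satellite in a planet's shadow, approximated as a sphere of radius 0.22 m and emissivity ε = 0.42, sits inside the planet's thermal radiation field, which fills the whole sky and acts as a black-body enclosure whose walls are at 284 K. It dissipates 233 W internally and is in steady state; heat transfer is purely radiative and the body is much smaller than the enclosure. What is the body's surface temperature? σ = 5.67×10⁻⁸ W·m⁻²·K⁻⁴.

For a small grey body in a large enclosure, net radiated power = εσA(T⁴ − T_w⁴).
Steady state: P = εσA(T⁴ − T_w⁴) with A = 4πr² = 0.6082 m².
T⁴ = P/(εσA) + T_w⁴ = 233/(0.42·5.67×10⁻⁸·0.6082) + (284)⁴
    = 1.609×10¹⁰ + 6.505×10⁹ = 2.259×10¹⁰ K⁴.

T ≈ 388 K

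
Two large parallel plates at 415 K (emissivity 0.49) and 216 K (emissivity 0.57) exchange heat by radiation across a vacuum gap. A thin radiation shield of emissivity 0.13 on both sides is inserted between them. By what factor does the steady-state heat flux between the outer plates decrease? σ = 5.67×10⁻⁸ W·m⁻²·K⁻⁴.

factor ≈ 6.15

Without shield: q₀ = σΔ(T⁴)/(1/ε₁+1/ε₂−1) with denominator 2.795.
With shield the two gaps are in series; the resistances add: (1/ε₁+1/ε_s−1)+(1/ε_s+1/ε₂−1) = 8.733+8.447 = 17.18.
Heat-flux ratio q₀/q = 17.18/2.795.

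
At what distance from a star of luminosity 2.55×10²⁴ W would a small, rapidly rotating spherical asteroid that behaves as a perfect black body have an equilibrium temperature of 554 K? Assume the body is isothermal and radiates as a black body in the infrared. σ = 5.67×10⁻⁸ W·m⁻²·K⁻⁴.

d ≈ 3.08×10⁹ m

For an isothermal black-emitting sphere, (1−a)S·πr² = σ·4πr²·T⁴ ⇒ S = 4σT⁴/(1−a).
S = 4·5.67×10⁻⁸·(554)⁴/1.00 = 21360 W/m².
Flux falls as S = L/(4πd²), so d = √(L/(4πS)) = √(2.55×10²⁴/(4π·21360)).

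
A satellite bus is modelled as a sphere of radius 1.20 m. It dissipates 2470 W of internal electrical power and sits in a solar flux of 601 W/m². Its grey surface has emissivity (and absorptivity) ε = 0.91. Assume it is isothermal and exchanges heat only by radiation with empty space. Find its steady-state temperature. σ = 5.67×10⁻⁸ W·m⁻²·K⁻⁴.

T ≈ 270 K

At steady state, absorbed solar power + internal power = radiated power.
Absorbed: α·S·A_cross = 0.91·601·4.524 = 2474 W (cross-section πr²).
Total input = 2474 + 2470 = 4944 W.
Radiated: εσ·A_surf·T⁴ with A_surf = 4πr² = 18.10 m².
T⁴ = 4944/(0.91·5.67×10⁻⁸·18.10) = 5.295×10⁹ K⁴.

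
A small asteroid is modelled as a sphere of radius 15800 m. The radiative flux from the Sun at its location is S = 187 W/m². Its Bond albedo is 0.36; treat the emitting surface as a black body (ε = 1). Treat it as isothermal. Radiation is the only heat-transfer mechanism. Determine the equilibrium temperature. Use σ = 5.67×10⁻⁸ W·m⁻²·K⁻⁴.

T ≈ 152 K

At equilibrium, absorbed power = emitted power.
Absorbing cross-section = πr² = 7.843×10⁸ m²; emitting surface = 4πr² = 3.137×10⁹ m² (ratio 4).
(1−a)S·A_cross = εσ·A_surf·T⁴  ⇒  T⁴ = (1−a)S/(4σ).
T⁴ = 0.640·187/(4·5.67×10⁻⁸) = 5.277×10⁸ K⁴.
T = (5.277×10⁸)^(1/4).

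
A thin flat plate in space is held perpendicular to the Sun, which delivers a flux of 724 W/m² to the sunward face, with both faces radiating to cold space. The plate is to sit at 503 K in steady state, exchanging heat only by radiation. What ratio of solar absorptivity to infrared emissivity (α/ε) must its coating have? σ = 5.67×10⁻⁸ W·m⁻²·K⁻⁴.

Balance: αS·A = εσ·2A·T⁴ ⇒ α/ε = 2σT⁴/S.
α/ε = 2·5.67×10⁻⁸·(503)⁴/724 = 2·5.67×10⁻⁸·6.401×10¹⁰/724.

α/ε ≈ 10.0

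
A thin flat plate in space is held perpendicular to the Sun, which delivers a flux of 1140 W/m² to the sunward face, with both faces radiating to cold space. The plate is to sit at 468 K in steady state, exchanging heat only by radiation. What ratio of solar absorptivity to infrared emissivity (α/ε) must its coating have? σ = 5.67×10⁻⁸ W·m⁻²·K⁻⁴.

Balance: αS·A = εσ·2A·T⁴ ⇒ α/ε = 2σT⁴/S.
α/ε = 2·5.67×10⁻⁸·(468)⁴/1140 = 2·5.67×10⁻⁸·4.797×10¹⁰/1140.

α/ε ≈ 4.77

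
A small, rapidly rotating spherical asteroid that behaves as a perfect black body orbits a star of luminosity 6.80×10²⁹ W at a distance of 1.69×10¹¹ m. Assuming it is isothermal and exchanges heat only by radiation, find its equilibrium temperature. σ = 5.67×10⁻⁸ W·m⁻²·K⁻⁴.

T ≈ 1700 K

First find the stellar flux at distance d: S = L/(4πd²) = 6.80×10²⁹/(4π·(1.69×10¹¹)²) = 1.895×10⁶ W/m².
For an isothermal sphere, absorbed (1−a)S·πr² = emitted σ·4πr²·T⁴, so T⁴ = (1−a)S/(4σ).
T⁴ = 1.00·1.895×10⁶/(4·5.67×10⁻⁸) = 8.354×10¹² K⁴.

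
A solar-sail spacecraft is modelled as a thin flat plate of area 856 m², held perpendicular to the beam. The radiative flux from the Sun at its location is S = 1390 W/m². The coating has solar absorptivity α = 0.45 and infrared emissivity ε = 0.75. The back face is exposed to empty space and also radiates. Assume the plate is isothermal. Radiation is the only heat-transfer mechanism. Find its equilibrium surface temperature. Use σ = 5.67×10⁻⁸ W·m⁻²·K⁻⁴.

T ≈ 293 K

At equilibrium, absorbed power = emitted power.
Absorbing cross-section = A = 856.0 m²; emitting surface = 2A = 1712 m² (ratio 2).
αS·A_cross = εσ·A_surf·T⁴  ⇒  T⁴ = αS/(ε·2σ).
T⁴ = 0.450·1390/(0.75·2·5.67×10⁻⁸) = 7.354×10⁹ K⁴.
T = (7.354×10⁹)^(1/4).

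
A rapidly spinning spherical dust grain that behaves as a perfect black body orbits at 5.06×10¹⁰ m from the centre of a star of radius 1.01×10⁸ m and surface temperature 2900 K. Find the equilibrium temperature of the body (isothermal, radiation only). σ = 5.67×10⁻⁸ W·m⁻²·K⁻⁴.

The star's surface emits σT_*⁴; at distance d the flux is S = σT_*⁴(R_*/d)².
S = 5.67×10⁻⁸·(2900)⁴·(1.01×10⁸/5.06×10¹⁰)² = 15.98 W/m².
For an isothermal sphere T⁴ = (1−a)S/(4σ) = 7.045×10⁷ K⁴.

T ≈ 91.6 K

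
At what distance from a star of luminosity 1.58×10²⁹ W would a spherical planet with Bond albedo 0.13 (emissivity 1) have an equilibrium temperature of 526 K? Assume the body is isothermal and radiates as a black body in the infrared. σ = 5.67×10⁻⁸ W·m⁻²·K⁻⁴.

For an isothermal black-emitting sphere, (1−a)S·πr² = σ·4πr²·T⁴ ⇒ S = 4σT⁴/(1−a).
S = 4·5.67×10⁻⁸·(526)⁴/0.870 = 19960 W/m².
Flux falls as S = L/(4πd²), so d = √(L/(4πS)) = √(1.58×10²⁹/(4π·19960)).

d ≈ 7.94×10¹¹ m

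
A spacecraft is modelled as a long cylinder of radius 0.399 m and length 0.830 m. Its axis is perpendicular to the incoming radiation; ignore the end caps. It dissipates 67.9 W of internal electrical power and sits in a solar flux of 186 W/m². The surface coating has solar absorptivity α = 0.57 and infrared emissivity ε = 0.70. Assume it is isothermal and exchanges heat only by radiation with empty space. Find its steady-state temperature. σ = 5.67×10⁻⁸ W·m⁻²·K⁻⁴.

At steady state, absorbed solar power + internal power = radiated power.
Absorbed: α·S·A_cross = 0.57·186·0.6623 = 70.22 W (cross-section 2rL).
Total input = 70.22 + 67.9 = 138.1 W.
Radiated: εσ·A_surf·T⁴ with A_surf = 2πrL = 2.081 m².
T⁴ = 138.1/(0.70·5.67×10⁻⁸·2.081) = 1.672×10⁹ K⁴.

T ≈ 202 K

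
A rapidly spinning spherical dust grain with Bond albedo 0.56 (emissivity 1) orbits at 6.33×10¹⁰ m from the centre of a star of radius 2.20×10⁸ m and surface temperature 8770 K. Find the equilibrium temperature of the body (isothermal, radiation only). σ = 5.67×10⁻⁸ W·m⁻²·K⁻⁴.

The star's surface emits σT_*⁴; at distance d the flux is S = σT_*⁴(R_*/d)².
S = 5.67×10⁻⁸·(8770)⁴·(2.20×10⁸/6.33×10¹⁰)² = 4052 W/m².
For an isothermal sphere T⁴ = (1−a)S/(4σ) = 7.860×10⁹ K⁴.

T ≈ 298 K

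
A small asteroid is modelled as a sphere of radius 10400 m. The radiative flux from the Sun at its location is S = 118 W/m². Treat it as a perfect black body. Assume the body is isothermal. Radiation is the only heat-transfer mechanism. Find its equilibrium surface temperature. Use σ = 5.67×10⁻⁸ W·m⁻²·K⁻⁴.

At equilibrium, absorbed power = emitted power.
Absorbing cross-section = πr² = 3.398×10⁸ m²; emitting surface = 4πr² = 1.359×10⁹ m² (ratio 4).
S·A_cross = εσ·A_surf·T⁴  ⇒  T⁴ = S/(4σ).
T⁴ = 1.00·118/(4·5.67×10⁻⁸) = 5.203×10⁸ K⁴.
T = (5.203×10⁸)^(1/4).

T ≈ 151 K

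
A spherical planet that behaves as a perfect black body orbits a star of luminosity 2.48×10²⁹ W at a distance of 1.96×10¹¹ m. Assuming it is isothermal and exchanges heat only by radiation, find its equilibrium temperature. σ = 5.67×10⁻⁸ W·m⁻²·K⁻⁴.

T ≈ 1230 K

First find the stellar flux at distance d: S = L/(4πd²) = 2.48×10²⁹/(4π·(1.96×10¹¹)²) = 5.137×10⁵ W/m².
For an isothermal sphere, absorbed (1−a)S·πr² = emitted σ·4πr²·T⁴, so T⁴ = (1−a)S/(4σ).
T⁴ = 1.00·5.137×10⁵/(4·5.67×10⁻⁸) = 2.265×10¹² K⁴.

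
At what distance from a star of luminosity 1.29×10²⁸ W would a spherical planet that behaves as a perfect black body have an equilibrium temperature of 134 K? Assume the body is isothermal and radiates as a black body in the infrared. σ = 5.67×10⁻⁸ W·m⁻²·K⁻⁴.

For an isothermal black-emitting sphere, (1−a)S·πr² = σ·4πr²·T⁴ ⇒ S = 4σT⁴/(1−a).
S = 4·5.67×10⁻⁸·(134)⁴/1.00 = 73.12 W/m².
Flux falls as S = L/(4πd²), so d = √(L/(4πS)) = √(1.29×10²⁸/(4π·73.12)).

d ≈ 3.75×10¹² m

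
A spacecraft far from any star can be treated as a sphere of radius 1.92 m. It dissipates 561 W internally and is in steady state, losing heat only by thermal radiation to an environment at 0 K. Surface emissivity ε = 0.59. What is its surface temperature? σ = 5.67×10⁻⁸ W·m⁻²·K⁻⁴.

Steady state: internal power = radiated power, P = εσA T⁴.
Radiating area A = 4πr² = 46.32 m².
T⁴ = P/(εσA) = 561/(0.59·5.67×10⁻⁸·46.32) = 3.620×10⁸ K⁴.
T = (3.620×10⁸)^(1/4).

T ≈ 138 K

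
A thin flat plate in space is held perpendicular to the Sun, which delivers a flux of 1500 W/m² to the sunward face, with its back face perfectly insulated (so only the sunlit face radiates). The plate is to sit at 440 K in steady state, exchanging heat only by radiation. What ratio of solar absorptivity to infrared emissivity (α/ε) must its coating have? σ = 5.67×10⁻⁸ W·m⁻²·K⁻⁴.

Balance: αS·A = εσ·1A·T⁴ ⇒ α/ε = σT⁴/S.
α/ε = 5.67×10⁻⁸·(440)⁴/1500 = 5.67×10⁻⁸·3.748×10¹⁰/1500.

α/ε ≈ 1.42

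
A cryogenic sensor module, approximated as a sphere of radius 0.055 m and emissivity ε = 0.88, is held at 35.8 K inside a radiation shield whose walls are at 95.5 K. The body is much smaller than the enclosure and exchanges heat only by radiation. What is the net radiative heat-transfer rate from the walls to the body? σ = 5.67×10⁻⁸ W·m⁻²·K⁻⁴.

For a small grey body in a large enclosure: P_net = εσA(T_body⁴ − T_wall⁴).
A = 4πr² = 0.03801 m²; T_body⁴ − T_wall⁴ = 1.643×10⁶ − 8.318×10⁷ = -8.154×10⁷ K⁴.
|P_net| = 0.88·5.67×10⁻⁸·0.03801·8.154×10⁷.

P_net ≈ 0.155 W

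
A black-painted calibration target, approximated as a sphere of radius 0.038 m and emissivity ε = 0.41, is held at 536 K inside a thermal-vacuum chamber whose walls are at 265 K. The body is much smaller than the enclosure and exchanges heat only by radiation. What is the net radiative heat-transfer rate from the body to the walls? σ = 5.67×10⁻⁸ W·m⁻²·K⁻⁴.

For a small grey body in a large enclosure: P_net = εσA(T_body⁴ − T_wall⁴).
A = 4πr² = 0.01815 m²; T_body⁴ − T_wall⁴ = 8.254×10¹⁰ − 4.932×10⁹ = 7.761×10¹⁰ K⁴.
|P_net| = 0.41·5.67×10⁻⁸·0.01815·7.761×10¹⁰.

P_net ≈ 32.7 W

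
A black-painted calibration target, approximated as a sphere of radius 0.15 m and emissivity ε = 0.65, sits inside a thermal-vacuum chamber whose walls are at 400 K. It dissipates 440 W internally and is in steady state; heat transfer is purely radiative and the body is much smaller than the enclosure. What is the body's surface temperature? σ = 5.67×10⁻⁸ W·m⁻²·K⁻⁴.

T ≈ 510 K

For a small grey body in a large enclosure, net radiated power = εσA(T⁴ − T_w⁴).
Steady state: P = εσA(T⁴ − T_w⁴) with A = 4πr² = 0.2827 m².
T⁴ = P/(εσA) + T_w⁴ = 440/(0.65·5.67×10⁻⁸·0.2827) + (400)⁴
    = 4.222×10¹⁰ + 2.560×10¹⁰ = 6.782×10¹⁰ K⁴.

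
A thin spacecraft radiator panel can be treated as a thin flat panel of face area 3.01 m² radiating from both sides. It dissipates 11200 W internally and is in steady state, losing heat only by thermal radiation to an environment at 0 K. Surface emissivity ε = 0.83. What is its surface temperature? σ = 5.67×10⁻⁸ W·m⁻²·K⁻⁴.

T ≈ 446 K

Steady state: internal power = radiated power, P = εσA T⁴.
Radiating area A = 2·3.01 = 6.020 m².
T⁴ = P/(εσA) = 11200/(0.83·5.67×10⁻⁸·6.020) = 3.953×10¹⁰ K⁴.
T = (3.953×10¹⁰)^(1/4).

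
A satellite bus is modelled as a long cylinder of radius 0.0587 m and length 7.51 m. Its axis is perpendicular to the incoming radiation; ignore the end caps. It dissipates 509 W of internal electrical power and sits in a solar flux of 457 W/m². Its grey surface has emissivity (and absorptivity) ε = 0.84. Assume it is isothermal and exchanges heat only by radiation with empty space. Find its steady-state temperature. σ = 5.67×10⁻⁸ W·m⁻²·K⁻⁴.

At steady state, absorbed solar power + internal power = radiated power.
Absorbed: α·S·A_cross = 0.84·457·0.8817 = 338.5 W (cross-section 2rL).
Total input = 338.5 + 509 = 847.5 W.
Radiated: εσ·A_surf·T⁴ with A_surf = 2πrL = 2.770 m².
T⁴ = 847.5/(0.84·5.67×10⁻⁸·2.770) = 6.424×10⁹ K⁴.

T ≈ 283 K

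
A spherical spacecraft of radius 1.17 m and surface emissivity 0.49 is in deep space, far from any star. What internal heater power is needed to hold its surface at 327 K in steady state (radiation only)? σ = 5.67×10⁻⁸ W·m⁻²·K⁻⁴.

P ≈ 5460 W

P = εσ·4πr²·T⁴.
4πr² = 17.20 m²; T⁴ = 1.143×10¹⁰ K⁴.
P = 0.49·5.67×10⁻⁸·17.20·1.143×10¹⁰.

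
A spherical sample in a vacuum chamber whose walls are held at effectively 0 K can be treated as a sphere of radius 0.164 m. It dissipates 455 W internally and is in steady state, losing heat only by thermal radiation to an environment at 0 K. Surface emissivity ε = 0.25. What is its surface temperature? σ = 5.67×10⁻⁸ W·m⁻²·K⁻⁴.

Steady state: internal power = radiated power, P = εσA T⁴.
Radiating area A = 4πr² = 0.3380 m².
T⁴ = P/(εσA) = 455/(0.25·5.67×10⁻⁸·0.3380) = 9.497×10¹⁰ K⁴.
T = (9.497×10¹⁰)^(1/4).

T ≈ 555 K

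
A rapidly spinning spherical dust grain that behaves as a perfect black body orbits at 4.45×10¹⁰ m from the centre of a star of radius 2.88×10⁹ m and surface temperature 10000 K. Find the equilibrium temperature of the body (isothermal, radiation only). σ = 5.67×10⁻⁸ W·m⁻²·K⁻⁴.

The star's surface emits σT_*⁴; at distance d the flux is S = σT_*⁴(R_*/d)².
S = 5.67×10⁻⁸·(10000)⁴·(2.88×10⁹/4.45×10¹⁰)² = 2.375×10⁶ W/m².
For an isothermal sphere T⁴ = (1−a)S/(4σ) = 1.047×10¹³ K⁴.

T ≈ 1800 K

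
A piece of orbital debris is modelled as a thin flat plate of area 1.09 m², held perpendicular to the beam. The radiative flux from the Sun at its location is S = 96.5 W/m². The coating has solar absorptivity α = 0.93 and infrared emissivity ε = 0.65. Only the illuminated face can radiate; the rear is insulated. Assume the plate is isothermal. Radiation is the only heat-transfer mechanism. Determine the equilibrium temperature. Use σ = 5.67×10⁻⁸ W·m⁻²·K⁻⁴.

At equilibrium, absorbed power = emitted power.
Absorbing cross-section = A = 1.090 m²; emitting surface = A = 1.090 m² (ratio 1).
αS·A_cross = εσ·A_surf·T⁴  ⇒  T⁴ = αS/(ε·1σ).
T⁴ = 0.930·96.5/(0.65·1·5.67×10⁻⁸) = 2.435×10⁹ K⁴.
T = (2.435×10⁹)^(1/4).

T ≈ 222 K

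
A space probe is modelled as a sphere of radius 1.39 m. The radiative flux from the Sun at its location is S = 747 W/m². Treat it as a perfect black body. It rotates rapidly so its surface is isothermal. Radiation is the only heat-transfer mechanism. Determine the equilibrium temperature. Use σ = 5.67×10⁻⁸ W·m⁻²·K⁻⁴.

At equilibrium, absorbed power = emitted power.
Absorbing cross-section = πr² = 6.070 m²; emitting surface = 4πr² = 24.28 m² (ratio 4).
S·A_cross = εσ·A_surf·T⁴  ⇒  T⁴ = S/(4σ).
T⁴ = 1.00·747/(4·5.67×10⁻⁸) = 3.294×10⁹ K⁴.
T = (3.294×10⁹)^(1/4).

T ≈ 240 K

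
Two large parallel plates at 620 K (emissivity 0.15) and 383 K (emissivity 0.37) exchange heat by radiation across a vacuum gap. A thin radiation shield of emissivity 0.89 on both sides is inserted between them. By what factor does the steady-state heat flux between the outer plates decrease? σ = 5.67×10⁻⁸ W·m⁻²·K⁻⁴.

factor ≈ 1.15

Without shield: q₀ = σΔ(T⁴)/(1/ε₁+1/ε₂−1) with denominator 8.369.
With shield the two gaps are in series; the resistances add: (1/ε₁+1/ε_s−1)+(1/ε_s+1/ε₂−1) = 6.790+2.826 = 9.617.
Heat-flux ratio q₀/q = 9.617/8.369.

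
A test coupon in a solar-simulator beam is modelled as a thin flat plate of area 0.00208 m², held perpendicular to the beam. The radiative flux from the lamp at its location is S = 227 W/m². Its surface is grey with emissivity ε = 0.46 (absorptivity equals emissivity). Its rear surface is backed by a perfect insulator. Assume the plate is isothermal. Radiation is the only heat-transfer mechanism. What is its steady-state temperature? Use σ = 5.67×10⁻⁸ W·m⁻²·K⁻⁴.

At equilibrium, absorbed power = emitted power.
Absorbing cross-section = A = 0.002080 m²; emitting surface = A = 0.002080 m² (ratio 1).
εS·A_cross = εσ·A_surf·T⁴  ⇒  T⁴ = S/(1σ)   (ε cancels).
T⁴ = 227/(1·5.67×10⁻⁸) = 4.004×10⁹ K⁴.
T = (4.004×10⁹)^(1/4).

T ≈ 252 K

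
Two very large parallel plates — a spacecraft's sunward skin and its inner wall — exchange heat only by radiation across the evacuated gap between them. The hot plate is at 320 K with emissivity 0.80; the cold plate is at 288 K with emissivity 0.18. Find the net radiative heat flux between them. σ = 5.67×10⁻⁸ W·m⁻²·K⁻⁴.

q ≈ 35.2 W/m²

For two infinite grey parallel plates, q = σ(T₁⁴ − T₂⁴)/(1/ε₁ + 1/ε₂ − 1).
T₁⁴ − T₂⁴ = 1.049×10¹⁰ − 6.880×10⁹ = 3.606×10⁹ K⁴.
1/ε₁ + 1/ε₂ − 1 = 1.250 + 5.556 − 1 = 5.806.
q = 5.67×10⁻⁸ × 3.606×10⁹ / 5.806.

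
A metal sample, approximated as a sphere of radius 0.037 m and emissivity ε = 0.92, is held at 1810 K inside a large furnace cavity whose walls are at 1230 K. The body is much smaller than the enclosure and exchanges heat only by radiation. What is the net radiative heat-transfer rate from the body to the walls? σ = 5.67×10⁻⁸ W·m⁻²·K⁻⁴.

P_net ≈ 7580 W

For a small grey body in a large enclosure: P_net = εσA(T_body⁴ − T_wall⁴).
A = 4πr² = 0.01720 m²; T_body⁴ − T_wall⁴ = 1.073×10¹³ − 2.289×10¹² = 8.444×10¹² K⁴.
|P_net| = 0.92·5.67×10⁻⁸·0.01720·8.444×10¹².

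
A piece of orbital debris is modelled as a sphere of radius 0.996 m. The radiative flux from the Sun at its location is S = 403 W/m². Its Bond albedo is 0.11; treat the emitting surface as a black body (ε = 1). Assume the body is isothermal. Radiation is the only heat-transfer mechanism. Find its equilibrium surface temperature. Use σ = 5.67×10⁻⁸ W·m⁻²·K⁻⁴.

At equilibrium, absorbed power = emitted power.
Absorbing cross-section = πr² = 3.117 m²; emitting surface = 4πr² = 12.47 m² (ratio 4).
(1−a)S·A_cross = εσ·A_surf·T⁴  ⇒  T⁴ = (1−a)S/(4σ).
T⁴ = 0.890·403/(4·5.67×10⁻⁸) = 1.581×10⁹ K⁴.
T = (1.581×10⁹)^(1/4).

T ≈ 199 K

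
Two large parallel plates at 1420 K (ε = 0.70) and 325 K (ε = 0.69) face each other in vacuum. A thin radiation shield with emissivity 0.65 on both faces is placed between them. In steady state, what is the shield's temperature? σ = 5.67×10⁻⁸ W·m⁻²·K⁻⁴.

In steady state the net flux on the hot side equals that on the cold side.
σ(T₁⁴−T_s⁴)/D₁ = σ(T_s⁴−T₂⁴)/D₂, with D₁ = 1/ε₁+1/ε_s−1 = 1.967, D₂ = 1/ε_s+1/ε₂−1 = 1.988.
Solve for T_s⁴: T_s⁴ = (D₂·T₁⁴ + D₁·T₂⁴)/(D₁+D₂) = 2.049×10¹² K⁴.

T_s ≈ 1200 K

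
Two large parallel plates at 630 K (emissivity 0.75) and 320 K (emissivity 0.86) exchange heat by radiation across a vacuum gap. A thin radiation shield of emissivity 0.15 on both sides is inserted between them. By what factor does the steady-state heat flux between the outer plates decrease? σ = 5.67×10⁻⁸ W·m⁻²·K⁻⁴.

factor ≈ 9.24

Without shield: q₀ = σΔ(T⁴)/(1/ε₁+1/ε₂−1) with denominator 1.496.
With shield the two gaps are in series; the resistances add: (1/ε₁+1/ε_s−1)+(1/ε_s+1/ε₂−1) = 7.000+6.829 = 13.83.
Heat-flux ratio q₀/q = 13.83/1.496.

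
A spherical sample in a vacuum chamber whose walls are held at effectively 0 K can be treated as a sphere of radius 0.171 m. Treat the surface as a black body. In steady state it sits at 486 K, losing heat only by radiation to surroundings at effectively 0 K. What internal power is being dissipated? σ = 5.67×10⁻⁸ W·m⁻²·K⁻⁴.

Steady state: P = εσA T⁴.
A = 4πr² = 0.3675 m²; T⁴ = (486)⁴ = 5.579×10¹⁰ K⁴.
P = 1.0 × 5.67×10⁻⁸ × 0.3675 × 5.579×10¹⁰.

P ≈ 1160 W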